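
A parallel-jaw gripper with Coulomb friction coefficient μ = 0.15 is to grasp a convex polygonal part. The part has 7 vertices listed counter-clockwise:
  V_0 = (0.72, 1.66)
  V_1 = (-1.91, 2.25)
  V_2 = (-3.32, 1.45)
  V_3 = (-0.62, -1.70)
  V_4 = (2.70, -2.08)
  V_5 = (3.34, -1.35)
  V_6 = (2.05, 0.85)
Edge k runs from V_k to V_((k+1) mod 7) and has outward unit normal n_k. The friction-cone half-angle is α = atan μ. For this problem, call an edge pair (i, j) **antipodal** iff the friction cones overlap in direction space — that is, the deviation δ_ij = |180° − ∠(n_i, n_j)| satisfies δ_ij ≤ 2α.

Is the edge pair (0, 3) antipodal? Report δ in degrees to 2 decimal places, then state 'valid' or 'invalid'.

δ = 6.11°, valid

α = atan 0.15 = 8.53°;  2α = 17.06°
edge 0: e_0 = (-2.63, +0.59);  n_0 = (+0.2189, +0.9757)
edge 3: e_3 = (+3.32, -0.38);  n_3 = (-0.1137, -0.9935)
∠(n_0, n_3) = 173.89°
δ = |180° − 173.89°| = 6.11°
6.11° ≤ 2α = 17.06°  →  valid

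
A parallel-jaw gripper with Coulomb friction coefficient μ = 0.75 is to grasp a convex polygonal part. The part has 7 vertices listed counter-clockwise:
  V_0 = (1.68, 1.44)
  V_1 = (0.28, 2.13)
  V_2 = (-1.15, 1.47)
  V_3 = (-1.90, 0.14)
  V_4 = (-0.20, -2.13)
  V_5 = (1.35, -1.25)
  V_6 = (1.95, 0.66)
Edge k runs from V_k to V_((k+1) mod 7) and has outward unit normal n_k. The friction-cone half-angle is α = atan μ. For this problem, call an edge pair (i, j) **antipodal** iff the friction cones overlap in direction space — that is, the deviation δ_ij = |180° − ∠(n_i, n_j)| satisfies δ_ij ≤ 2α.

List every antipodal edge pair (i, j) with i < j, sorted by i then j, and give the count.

count = 9; pairs: (0,3), (0,4), (1,4), (1,5), (2,4), (2,5), (2,6), (3,5), (3,6)

α = atan 0.75 = 36.87°;  2α = 73.74°
n_0 = (+0.4421, +0.8970)
n_1 = (-0.4191, +0.9080)
n_2 = (-0.8711, +0.4912)
n_3 = (-0.8004, -0.5994)
n_4 = (+0.4937, -0.8696)
n_5 = (+0.9540, -0.2997)
n_6 = (+0.9450, +0.3271)
  (0,1): δ = 128.99°  ·
  (0,2): δ = 93.18°  ·
  (0,3): δ = 26.93°  ✓
  (0,4): δ = 55.82°  ✓
  (0,5): δ = 98.80°  ·
  (0,6): δ = 135.33°  ·
  (1,2): δ = 144.19°  ·
  (1,3): δ = 77.95°  ·
  (1,4): δ = 4.81°  ✓
  (1,5): δ = 47.79°  ✓
  (1,6): δ = 84.32°  ·
  (2,3): δ = 113.75°  ·
  (2,4): δ = 31.00°  ✓
  (2,5): δ = 11.98°  ✓
  (2,6): δ = 48.51°  ✓
  (3,4): δ = 97.24°  ·
  (3,5): δ = 54.27°  ✓
  (3,6): δ = 17.74°  ✓
  (4,5): δ = 137.02°  ·
  (4,6): δ = 100.49°  ·
  (5,6): δ = 143.47°  ·
antipodal pairs: 9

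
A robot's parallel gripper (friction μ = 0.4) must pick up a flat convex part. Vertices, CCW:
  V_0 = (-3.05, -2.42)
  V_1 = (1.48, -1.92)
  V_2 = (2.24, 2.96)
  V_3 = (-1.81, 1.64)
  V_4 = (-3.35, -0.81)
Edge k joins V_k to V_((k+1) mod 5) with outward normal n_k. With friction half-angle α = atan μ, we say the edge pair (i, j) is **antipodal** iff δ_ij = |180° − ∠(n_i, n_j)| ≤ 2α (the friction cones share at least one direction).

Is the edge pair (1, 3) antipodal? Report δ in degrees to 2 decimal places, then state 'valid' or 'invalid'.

δ = 23.30°, valid

α = atan 0.4 = 21.80°;  2α = 43.60°
edge 1: e_1 = (+0.76, +4.88);  n_1 = (+0.9881, -0.1539)
edge 3: e_3 = (-1.54, -2.45);  n_3 = (-0.8466, +0.5322)
∠(n_1, n_3) = 156.70°
δ = |180° − 156.70°| = 23.30°
23.30° ≤ 2α = 43.60°  →  valid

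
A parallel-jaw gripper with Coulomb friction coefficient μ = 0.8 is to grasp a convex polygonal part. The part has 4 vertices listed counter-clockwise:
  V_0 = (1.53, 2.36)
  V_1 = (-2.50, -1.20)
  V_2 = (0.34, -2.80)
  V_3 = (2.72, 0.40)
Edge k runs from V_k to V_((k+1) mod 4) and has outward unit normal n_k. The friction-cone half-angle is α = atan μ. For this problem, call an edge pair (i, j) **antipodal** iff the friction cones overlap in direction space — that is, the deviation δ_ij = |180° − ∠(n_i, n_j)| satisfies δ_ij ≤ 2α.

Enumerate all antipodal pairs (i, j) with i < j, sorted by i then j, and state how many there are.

α = atan 0.8 = 38.66°;  2α = 77.32°
n_0 = (-0.6621, +0.7495)
n_1 = (-0.4908, -0.8712)
n_2 = (+0.8024, -0.5968)
n_3 = (+0.8548, +0.5190)
  (0,1): δ = 70.85°  ✓
  (0,2): δ = 11.90°  ✓
  (0,3): δ = 79.81°  ·
  (1,2): δ = 97.24°  ·
  (1,3): δ = 29.34°  ✓
  (2,3): δ = 112.10°  ·
antipodal pairs: 3

count = 3; pairs: (0,1), (0,2), (1,3)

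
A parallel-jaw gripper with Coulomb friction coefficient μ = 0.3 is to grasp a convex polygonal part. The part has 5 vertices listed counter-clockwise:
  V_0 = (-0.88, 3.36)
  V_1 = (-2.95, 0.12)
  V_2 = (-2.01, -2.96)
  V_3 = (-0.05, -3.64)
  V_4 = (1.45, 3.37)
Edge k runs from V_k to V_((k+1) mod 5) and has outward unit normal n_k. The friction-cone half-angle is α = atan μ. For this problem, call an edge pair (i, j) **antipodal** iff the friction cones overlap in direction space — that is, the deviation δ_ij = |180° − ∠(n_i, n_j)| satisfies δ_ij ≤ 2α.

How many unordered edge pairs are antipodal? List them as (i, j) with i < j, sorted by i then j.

α = atan 0.3 = 16.70°;  2α = 33.40°
n_0 = (-0.8427, +0.5384)
n_1 = (-0.9564, -0.2919)
n_2 = (-0.3278, -0.9448)
n_3 = (+0.9779, -0.2092)
n_4 = (-0.0043, +1.0000)
  (0,1): δ = 130.45°  ·
  (0,2): δ = 76.56°  ·
  (0,3): δ = 20.50°  ✓
  (0,4): δ = 122.82°  ·
  (1,2): δ = 126.11°  ·
  (1,3): δ = 29.05°  ✓
  (1,4): δ = 73.27°  ·
  (2,3): δ = 82.94°  ·
  (2,4): δ = 19.38°  ✓
  (3,4): δ = 77.68°  ·
antipodal pairs: 3

count = 3; pairs: (0,3), (1,3), (2,4)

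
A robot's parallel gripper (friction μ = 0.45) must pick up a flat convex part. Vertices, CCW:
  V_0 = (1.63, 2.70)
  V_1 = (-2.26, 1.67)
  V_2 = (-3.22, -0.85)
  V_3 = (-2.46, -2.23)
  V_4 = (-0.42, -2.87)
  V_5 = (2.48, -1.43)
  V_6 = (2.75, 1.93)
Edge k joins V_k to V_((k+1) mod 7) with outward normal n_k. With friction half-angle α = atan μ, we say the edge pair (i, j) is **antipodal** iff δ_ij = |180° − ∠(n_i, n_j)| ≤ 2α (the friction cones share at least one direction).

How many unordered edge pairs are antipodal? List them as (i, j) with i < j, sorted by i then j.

α = atan 0.45 = 24.23°;  2α = 48.46°
n_0 = (-0.2560, +0.9667)
n_1 = (-0.9345, +0.3560)
n_2 = (-0.8759, -0.4824)
n_3 = (-0.2993, -0.9541)
n_4 = (+0.4447, -0.8957)
n_5 = (+0.9968, -0.0801)
n_6 = (+0.5665, +0.8240)
  (0,1): δ = 125.68°  ·
  (0,2): δ = 75.99°  ·
  (0,3): δ = 32.25°  ✓
  (0,4): δ = 11.58°  ✓
  (0,5): δ = 70.58°  ·
  (0,6): δ = 130.66°  ·
  (1,2): δ = 130.30°  ·
  (1,3): δ = 86.56°  ·
  (1,4): δ = 42.74°  ✓
  (1,5): δ = 16.26°  ✓
  (1,6): δ = 76.35°  ·
  (2,3): δ = 136.26°  ·
  (2,4): δ = 92.44°  ·
  (2,5): δ = 33.44°  ✓
  (2,6): δ = 26.65°  ✓
  (3,4): δ = 136.18°  ·
  (3,5): δ = 77.18°  ·
  (3,6): δ = 17.09°  ✓
  (4,5): δ = 121.00°  ·
  (4,6): δ = 60.92°  ·
  (5,6): δ = 119.91°  ·
antipodal pairs: 7

count = 7; pairs: (0,3), (0,4), (1,4), (1,5), (2,5), (2,6), (3,6)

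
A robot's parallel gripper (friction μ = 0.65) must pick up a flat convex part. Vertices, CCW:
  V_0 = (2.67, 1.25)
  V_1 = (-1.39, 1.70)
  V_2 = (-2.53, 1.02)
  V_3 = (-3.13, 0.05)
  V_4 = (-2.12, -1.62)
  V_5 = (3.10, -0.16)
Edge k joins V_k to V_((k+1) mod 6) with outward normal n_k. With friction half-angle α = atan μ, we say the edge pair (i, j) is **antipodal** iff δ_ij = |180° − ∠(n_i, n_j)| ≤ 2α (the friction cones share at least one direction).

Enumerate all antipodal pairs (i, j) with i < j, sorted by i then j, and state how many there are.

count = 6; pairs: (0,3), (0,4), (1,4), (2,4), (2,5), (3,5)

α = atan 0.65 = 33.02°;  2α = 66.05°
n_0 = (+0.1102, +0.9939)
n_1 = (-0.5123, +0.8588)
n_2 = (-0.8505, +0.5261)
n_3 = (-0.8557, -0.5175)
n_4 = (+0.2694, -0.9630)
n_5 = (+0.9565, +0.2917)
  (0,1): δ = 142.86°  ·
  (0,2): δ = 115.41°  ·
  (0,3): δ = 52.51°  ✓
  (0,4): δ = 21.95°  ✓
  (0,5): δ = 113.28°  ·
  (1,2): δ = 152.55°  ·
  (1,3): δ = 89.65°  ·
  (1,4): δ = 15.19°  ✓
  (1,5): δ = 76.14°  ·
  (2,3): δ = 117.10°  ·
  (2,4): δ = 42.63°  ✓
  (2,5): δ = 48.70°  ✓
  (3,4): δ = 105.54°  ·
  (3,5): δ = 14.21°  ✓
  (4,5): δ = 88.67°  ·
antipodal pairs: 6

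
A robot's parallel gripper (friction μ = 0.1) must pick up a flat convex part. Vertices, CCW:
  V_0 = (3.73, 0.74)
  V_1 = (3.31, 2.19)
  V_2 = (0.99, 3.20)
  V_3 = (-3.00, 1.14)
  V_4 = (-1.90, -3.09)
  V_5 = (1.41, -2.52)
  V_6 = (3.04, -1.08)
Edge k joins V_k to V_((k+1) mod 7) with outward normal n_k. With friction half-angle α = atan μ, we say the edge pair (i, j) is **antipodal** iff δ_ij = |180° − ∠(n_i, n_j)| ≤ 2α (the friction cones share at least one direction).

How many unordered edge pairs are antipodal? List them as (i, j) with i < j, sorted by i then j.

α = atan 0.1 = 5.71°;  2α = 11.42°
n_0 = (+0.9605, +0.2782)
n_1 = (+0.3992, +0.9169)
n_2 = (-0.4588, +0.8886)
n_3 = (-0.9678, -0.2517)
n_4 = (+0.1697, -0.9855)
n_5 = (+0.6621, -0.7494)
n_6 = (+0.9351, -0.3545)
  (0,1): δ = 129.68°  ·
  (0,2): δ = 78.85°  ·
  (0,3): δ = 1.58°  ✓
  (0,4): δ = 83.62°  ·
  (0,5): δ = 115.30°  ·
  (0,6): δ = 143.08°  ·
  (1,2): δ = 129.17°  ·
  (1,3): δ = 51.90°  ·
  (1,4): δ = 33.30°  ·
  (1,5): δ = 64.98°  ·
  (1,6): δ = 92.76°  ·
  (2,3): δ = 102.73°  ·
  (2,4): δ = 17.54°  ·
  (2,5): δ = 14.15°  ·
  (2,6): δ = 41.93°  ·
  (3,4): δ = 94.81°  ·
  (3,5): δ = 63.12°  ·
  (3,6): δ = 35.34°  ·
  (4,5): δ = 148.31°  ·
  (4,6): δ = 120.53°  ·
  (5,6): δ = 152.22°  ·
antipodal pairs: 1

count = 1; pairs: (0,3)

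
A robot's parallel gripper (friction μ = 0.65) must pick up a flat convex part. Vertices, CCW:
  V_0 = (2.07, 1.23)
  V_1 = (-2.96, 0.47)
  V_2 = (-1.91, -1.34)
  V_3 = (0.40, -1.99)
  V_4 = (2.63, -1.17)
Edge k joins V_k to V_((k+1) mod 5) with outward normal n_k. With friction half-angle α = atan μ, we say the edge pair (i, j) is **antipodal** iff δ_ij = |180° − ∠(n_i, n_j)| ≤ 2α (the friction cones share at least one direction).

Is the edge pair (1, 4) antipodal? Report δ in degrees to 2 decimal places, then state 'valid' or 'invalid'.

α = atan 0.65 = 33.02°;  2α = 66.05°
edge 1: e_1 = (+1.05, -1.81);  n_1 = (-0.8650, -0.5018)
edge 4: e_4 = (-0.56, +2.40);  n_4 = (+0.9738, +0.2272)
∠(n_1, n_4) = 163.02°
δ = |180° − 163.02°| = 16.98°
16.98° ≤ 2α = 66.05°  →  valid

δ = 16.98°, valid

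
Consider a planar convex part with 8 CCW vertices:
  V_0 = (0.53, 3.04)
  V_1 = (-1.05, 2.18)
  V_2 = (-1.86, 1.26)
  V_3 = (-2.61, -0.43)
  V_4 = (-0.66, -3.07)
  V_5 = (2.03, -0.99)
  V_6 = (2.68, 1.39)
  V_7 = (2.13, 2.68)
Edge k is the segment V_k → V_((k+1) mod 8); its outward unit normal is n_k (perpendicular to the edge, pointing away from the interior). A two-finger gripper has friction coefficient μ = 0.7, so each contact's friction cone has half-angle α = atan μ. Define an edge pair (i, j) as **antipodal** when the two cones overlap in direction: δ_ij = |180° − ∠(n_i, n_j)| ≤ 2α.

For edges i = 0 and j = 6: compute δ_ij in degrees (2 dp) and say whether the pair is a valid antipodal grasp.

δ = 84.53°, invalid

α = atan 0.7 = 34.99°;  2α = 69.98°
edge 0: e_0 = (-1.58, -0.86);  n_0 = (-0.4781, +0.8783)
edge 6: e_6 = (-0.55, +1.29);  n_6 = (+0.9199, +0.3922)
∠(n_0, n_6) = 95.47°
δ = |180° − 95.47°| = 84.53°
84.53° > 2α = 69.98°  →  invalid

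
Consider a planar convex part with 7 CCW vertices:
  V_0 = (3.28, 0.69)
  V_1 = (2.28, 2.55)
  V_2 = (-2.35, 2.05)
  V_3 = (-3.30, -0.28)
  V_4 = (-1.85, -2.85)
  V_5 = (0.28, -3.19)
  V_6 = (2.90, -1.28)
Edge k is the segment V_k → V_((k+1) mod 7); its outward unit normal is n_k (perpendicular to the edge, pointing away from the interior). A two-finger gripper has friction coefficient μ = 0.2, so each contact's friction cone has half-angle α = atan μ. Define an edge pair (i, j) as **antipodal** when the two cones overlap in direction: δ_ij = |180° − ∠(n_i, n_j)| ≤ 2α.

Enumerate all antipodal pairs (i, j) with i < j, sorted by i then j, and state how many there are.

count = 3; pairs: (0,3), (1,4), (2,6)

α = atan 0.2 = 11.31°;  2α = 22.62°
n_0 = (+0.8808, +0.4735)
n_1 = (-0.1074, +0.9942)
n_2 = (-0.9260, +0.3775)
n_3 = (-0.8709, -0.4914)
n_4 = (-0.1576, -0.9875)
n_5 = (+0.5891, -0.8081)
n_6 = (+0.9819, -0.1894)
  (0,1): δ = 112.10°  ·
  (0,2): δ = 50.45°  ·
  (0,3): δ = 1.17°  ✓
  (0,4): δ = 52.67°  ·
  (0,5): δ = 97.83°  ·
  (0,6): δ = 140.82°  ·
  (1,2): δ = 118.35°  ·
  (1,3): δ = 66.73°  ·
  (1,4): δ = 15.23°  ✓
  (1,5): δ = 29.93°  ·
  (1,6): δ = 72.92°  ·
  (2,3): δ = 128.39°  ·
  (2,4): δ = 76.89°  ·
  (2,5): δ = 31.73°  ·
  (2,6): δ = 11.26°  ✓
  (3,4): δ = 128.50°  ·
  (3,5): δ = 83.34°  ·
  (3,6): δ = 40.35°  ·
  (4,5): δ = 134.84°  ·
  (4,6): δ = 91.85°  ·
  (5,6): δ = 137.01°  ·
antipodal pairs: 3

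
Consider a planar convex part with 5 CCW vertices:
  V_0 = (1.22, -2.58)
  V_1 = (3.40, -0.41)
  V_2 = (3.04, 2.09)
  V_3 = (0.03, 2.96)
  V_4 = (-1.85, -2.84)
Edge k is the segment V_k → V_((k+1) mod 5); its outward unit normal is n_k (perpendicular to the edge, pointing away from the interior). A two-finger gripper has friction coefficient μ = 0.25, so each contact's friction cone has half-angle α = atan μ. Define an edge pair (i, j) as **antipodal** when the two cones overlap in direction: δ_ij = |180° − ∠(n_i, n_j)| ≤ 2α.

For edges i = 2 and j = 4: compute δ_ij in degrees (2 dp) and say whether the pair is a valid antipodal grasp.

δ = 20.96°, valid

α = atan 0.25 = 14.04°;  2α = 28.07°
edge 2: e_2 = (-3.01, +0.87);  n_2 = (+0.2777, +0.9607)
edge 4: e_4 = (+3.07, +0.26);  n_4 = (+0.0844, -0.9964)
∠(n_2, n_4) = 159.04°
δ = |180° − 159.04°| = 20.96°
20.96° ≤ 2α = 28.07°  →  valid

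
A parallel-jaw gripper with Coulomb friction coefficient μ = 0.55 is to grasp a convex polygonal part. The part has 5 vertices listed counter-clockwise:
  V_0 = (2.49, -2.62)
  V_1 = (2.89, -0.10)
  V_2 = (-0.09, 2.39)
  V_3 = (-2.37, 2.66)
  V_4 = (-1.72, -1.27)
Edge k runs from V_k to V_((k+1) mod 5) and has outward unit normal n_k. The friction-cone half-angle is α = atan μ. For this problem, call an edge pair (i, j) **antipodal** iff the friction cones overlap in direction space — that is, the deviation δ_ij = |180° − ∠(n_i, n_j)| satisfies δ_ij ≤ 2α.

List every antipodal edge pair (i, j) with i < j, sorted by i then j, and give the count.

α = atan 0.55 = 28.81°;  2α = 57.62°
n_0 = (+0.9876, -0.1568)
n_1 = (+0.6412, +0.7674)
n_2 = (+0.1176, +0.9931)
n_3 = (-0.9866, -0.1632)
n_4 = (-0.3054, -0.9522)
  (0,1): δ = 120.86°  ·
  (0,2): δ = 87.73°  ·
  (0,3): δ = 18.41°  ✓
  (0,4): δ = 81.24°  ·
  (1,2): δ = 146.87°  ·
  (1,3): δ = 40.73°  ✓
  (1,4): δ = 22.10°  ✓
  (2,3): δ = 73.86°  ·
  (2,4): δ = 11.03°  ✓
  (3,4): δ = 117.17°  ·
antipodal pairs: 4

count = 4; pairs: (0,3), (1,3), (1,4), (2,4)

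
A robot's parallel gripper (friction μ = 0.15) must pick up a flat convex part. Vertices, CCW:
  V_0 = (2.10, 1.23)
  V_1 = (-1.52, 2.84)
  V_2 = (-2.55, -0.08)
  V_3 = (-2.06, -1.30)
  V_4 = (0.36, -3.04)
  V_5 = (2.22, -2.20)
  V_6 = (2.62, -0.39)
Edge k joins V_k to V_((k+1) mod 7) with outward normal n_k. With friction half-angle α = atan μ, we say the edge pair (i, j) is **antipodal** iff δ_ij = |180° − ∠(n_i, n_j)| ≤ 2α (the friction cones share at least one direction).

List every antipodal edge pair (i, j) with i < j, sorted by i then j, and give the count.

count = 3; pairs: (0,3), (1,5), (2,6)

α = atan 0.15 = 8.53°;  2α = 17.06°
n_0 = (+0.4064, +0.9137)
n_1 = (-0.9430, +0.3327)
n_2 = (-0.9280, -0.3727)
n_3 = (-0.5838, -0.8119)
n_4 = (+0.4116, -0.9114)
n_5 = (+0.9764, -0.2158)
n_6 = (+0.9522, +0.3056)
  (0,1): δ = 85.45°  ·
  (0,2): δ = 44.14°  ·
  (0,3): δ = 11.74°  ✓
  (0,4): δ = 48.28°  ·
  (0,5): δ = 101.52°  ·
  (0,6): δ = 131.77°  ·
  (1,2): δ = 138.69°  ·
  (1,3): δ = 106.29°  ·
  (1,4): δ = 46.27°  ·
  (1,5): δ = 6.97°  ✓
  (1,6): δ = 37.23°  ·
  (2,3): δ = 147.60°  ·
  (2,4): δ = 87.58°  ·
  (2,5): δ = 34.34°  ·
  (2,6): δ = 4.09°  ✓
  (3,4): δ = 119.98°  ·
  (3,5): δ = 66.75°  ·
  (3,6): δ = 36.49°  ·
  (4,5): δ = 126.77°  ·
  (4,6): δ = 96.51°  ·
  (5,6): δ = 149.74°  ·
antipodal pairs: 3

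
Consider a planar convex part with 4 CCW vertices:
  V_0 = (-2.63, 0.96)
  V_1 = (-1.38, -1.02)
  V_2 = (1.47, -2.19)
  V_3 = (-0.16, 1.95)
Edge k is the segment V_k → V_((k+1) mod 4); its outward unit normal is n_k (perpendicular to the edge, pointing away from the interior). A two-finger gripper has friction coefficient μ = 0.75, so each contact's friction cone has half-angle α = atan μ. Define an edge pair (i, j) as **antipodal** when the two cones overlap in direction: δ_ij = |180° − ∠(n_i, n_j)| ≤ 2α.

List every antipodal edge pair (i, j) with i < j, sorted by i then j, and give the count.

count = 3; pairs: (0,2), (1,2), (1,3)

α = atan 0.75 = 36.87°;  2α = 73.74°
n_0 = (-0.8456, -0.5338)
n_1 = (-0.3798, -0.9251)
n_2 = (+0.9305, +0.3663)
n_3 = (-0.3720, +0.9282)
  (0,1): δ = 144.58°  ·
  (0,2): δ = 10.77°  ✓
  (0,3): δ = 79.58°  ·
  (1,2): δ = 46.19°  ✓
  (1,3): δ = 44.16°  ✓
  (2,3): δ = 89.65°  ·
antipodal pairs: 3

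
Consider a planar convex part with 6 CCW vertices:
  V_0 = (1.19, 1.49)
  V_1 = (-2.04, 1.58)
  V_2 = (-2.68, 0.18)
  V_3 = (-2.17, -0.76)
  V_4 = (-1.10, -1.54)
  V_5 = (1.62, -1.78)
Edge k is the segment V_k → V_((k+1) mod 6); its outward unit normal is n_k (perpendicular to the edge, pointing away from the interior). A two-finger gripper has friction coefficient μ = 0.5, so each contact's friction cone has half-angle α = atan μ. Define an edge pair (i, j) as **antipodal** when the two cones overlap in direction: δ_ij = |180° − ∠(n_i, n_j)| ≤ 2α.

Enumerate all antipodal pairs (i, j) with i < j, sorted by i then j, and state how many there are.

α = atan 0.5 = 26.57°;  2α = 53.13°
n_0 = (+0.0279, +0.9996)
n_1 = (-0.9095, +0.4158)
n_2 = (-0.8790, -0.4769)
n_3 = (-0.5891, -0.8081)
n_4 = (-0.0879, -0.9961)
n_5 = (+0.9915, +0.1304)
  (0,1): δ = 112.97°  ·
  (0,2): δ = 59.92°  ·
  (0,3): δ = 34.49°  ✓
  (0,4): δ = 3.45°  ✓
  (0,5): δ = 99.09°  ·
  (1,2): δ = 126.95°  ·
  (1,3): δ = 101.52°  ·
  (1,4): δ = 70.48°  ·
  (1,5): δ = 32.06°  ✓
  (2,3): δ = 154.57°  ·
  (2,4): δ = 123.52°  ·
  (2,5): δ = 20.99°  ✓
  (3,4): δ = 148.95°  ·
  (3,5): δ = 46.42°  ✓
  (4,5): δ = 77.47°  ·
antipodal pairs: 5

count = 5; pairs: (0,3), (0,4), (1,5), (2,5), (3,5)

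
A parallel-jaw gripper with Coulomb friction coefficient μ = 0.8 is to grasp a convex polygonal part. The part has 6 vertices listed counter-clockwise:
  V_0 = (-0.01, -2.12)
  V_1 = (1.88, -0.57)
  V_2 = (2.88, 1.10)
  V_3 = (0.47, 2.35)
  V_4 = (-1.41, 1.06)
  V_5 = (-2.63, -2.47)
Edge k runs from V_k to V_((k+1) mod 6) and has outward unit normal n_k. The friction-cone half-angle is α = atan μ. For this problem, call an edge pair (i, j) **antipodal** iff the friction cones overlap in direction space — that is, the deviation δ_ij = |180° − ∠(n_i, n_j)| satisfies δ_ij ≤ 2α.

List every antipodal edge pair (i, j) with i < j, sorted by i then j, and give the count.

count = 8; pairs: (0,2), (0,3), (0,4), (1,3), (1,4), (2,5), (3,5), (4,5)

α = atan 0.8 = 38.66°;  2α = 77.32°
n_0 = (+0.6341, -0.7732)
n_1 = (+0.8579, -0.5137)
n_2 = (+0.4604, +0.8877)
n_3 = (-0.5658, +0.8246)
n_4 = (-0.9451, +0.3267)
n_5 = (+0.1324, -0.9912)
  (0,1): δ = 160.27°  ·
  (0,2): δ = 66.77°  ✓
  (0,3): δ = 4.90°  ✓
  (0,4): δ = 31.58°  ✓
  (0,5): δ = 148.25°  ·
  (1,2): δ = 86.50°  ·
  (1,3): δ = 24.63°  ✓
  (1,4): δ = 11.85°  ✓
  (1,5): δ = 128.52°  ·
  (2,3): δ = 118.13°  ·
  (2,4): δ = 81.65°  ·
  (2,5): δ = 35.02°  ✓
  (3,4): δ = 143.52°  ·
  (3,5): δ = 26.85°  ✓
  (4,5): δ = 63.33°  ✓
antipodal pairs: 8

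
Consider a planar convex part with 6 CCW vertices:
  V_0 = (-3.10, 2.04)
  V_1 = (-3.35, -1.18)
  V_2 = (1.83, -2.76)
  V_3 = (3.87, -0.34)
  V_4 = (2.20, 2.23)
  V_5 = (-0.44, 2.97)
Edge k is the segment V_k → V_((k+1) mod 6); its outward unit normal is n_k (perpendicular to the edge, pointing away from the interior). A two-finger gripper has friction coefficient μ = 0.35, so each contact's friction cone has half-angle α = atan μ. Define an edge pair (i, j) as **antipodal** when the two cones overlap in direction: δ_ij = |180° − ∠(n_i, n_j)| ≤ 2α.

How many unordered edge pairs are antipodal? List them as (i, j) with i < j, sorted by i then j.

count = 5; pairs: (0,2), (0,3), (1,4), (1,5), (2,5)

α = atan 0.35 = 19.29°;  2α = 38.58°
n_0 = (-0.9970, +0.0774)
n_1 = (-0.2917, -0.9565)
n_2 = (+0.7646, -0.6445)
n_3 = (+0.8385, +0.5449)
n_4 = (+0.2699, +0.9629)
n_5 = (-0.3300, +0.9440)
  (0,1): δ = 102.52°  ·
  (0,2): δ = 35.69°  ✓
  (0,3): δ = 37.46°  ✓
  (0,4): δ = 78.78°  ·
  (0,5): δ = 113.71°  ·
  (1,2): δ = 113.17°  ·
  (1,3): δ = 40.02°  ·
  (1,4): δ = 1.30°  ✓
  (1,5): δ = 36.23°  ✓
  (2,3): δ = 106.85°  ·
  (2,4): δ = 65.53°  ·
  (2,5): δ = 30.60°  ✓
  (3,4): δ = 138.67°  ·
  (3,5): δ = 103.75°  ·
  (4,5): δ = 145.07°  ·
antipodal pairs: 5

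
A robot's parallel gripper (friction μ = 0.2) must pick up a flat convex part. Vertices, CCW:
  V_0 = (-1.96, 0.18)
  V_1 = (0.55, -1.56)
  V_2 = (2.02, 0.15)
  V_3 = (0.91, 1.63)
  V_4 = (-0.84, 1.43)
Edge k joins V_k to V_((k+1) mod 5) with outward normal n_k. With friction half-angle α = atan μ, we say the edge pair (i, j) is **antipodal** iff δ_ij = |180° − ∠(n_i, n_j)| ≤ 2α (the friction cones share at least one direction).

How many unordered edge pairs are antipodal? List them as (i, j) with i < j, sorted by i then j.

count = 2; pairs: (0,2), (1,4)

α = atan 0.2 = 11.31°;  2α = 22.62°
n_0 = (-0.5697, -0.8218)
n_1 = (+0.7583, -0.6519)
n_2 = (+0.8000, +0.6000)
n_3 = (-0.1135, +0.9935)
n_4 = (-0.7448, +0.6673)
  (0,1): δ = 95.95°  ·
  (0,2): δ = 18.40°  ✓
  (0,3): δ = 41.25°  ·
  (0,4): δ = 82.87°  ·
  (1,2): δ = 102.45°  ·
  (1,3): δ = 42.80°  ·
  (1,4): δ = 1.18°  ✓
  (2,3): δ = 120.35°  ·
  (2,4): δ = 78.73°  ·
  (3,4): δ = 138.38°  ·
antipodal pairs: 2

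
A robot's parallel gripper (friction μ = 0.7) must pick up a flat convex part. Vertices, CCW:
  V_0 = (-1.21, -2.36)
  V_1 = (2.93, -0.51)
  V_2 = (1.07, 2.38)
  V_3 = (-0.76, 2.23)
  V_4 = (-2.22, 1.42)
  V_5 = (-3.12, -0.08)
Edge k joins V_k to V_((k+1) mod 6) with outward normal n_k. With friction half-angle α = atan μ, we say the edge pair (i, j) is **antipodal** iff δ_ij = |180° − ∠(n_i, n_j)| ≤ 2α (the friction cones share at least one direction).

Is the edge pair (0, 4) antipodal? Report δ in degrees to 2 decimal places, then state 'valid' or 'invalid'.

δ = 34.96°, valid

α = atan 0.7 = 34.99°;  2α = 69.98°
edge 0: e_0 = (+4.14, +1.85);  n_0 = (+0.4080, -0.9130)
edge 4: e_4 = (-0.90, -1.50);  n_4 = (-0.8575, +0.5145)
∠(n_0, n_4) = 145.04°
δ = |180° − 145.04°| = 34.96°
34.96° ≤ 2α = 69.98°  →  valid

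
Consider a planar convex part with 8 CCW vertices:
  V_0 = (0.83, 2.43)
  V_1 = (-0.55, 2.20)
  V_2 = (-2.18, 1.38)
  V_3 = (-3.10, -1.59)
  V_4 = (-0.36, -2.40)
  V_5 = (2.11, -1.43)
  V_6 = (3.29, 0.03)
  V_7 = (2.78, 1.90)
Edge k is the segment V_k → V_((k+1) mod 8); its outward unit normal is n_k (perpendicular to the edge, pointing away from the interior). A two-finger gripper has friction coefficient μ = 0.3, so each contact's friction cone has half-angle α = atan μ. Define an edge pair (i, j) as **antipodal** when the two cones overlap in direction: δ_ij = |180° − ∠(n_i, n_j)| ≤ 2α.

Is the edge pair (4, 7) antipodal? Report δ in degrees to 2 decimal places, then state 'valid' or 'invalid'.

δ = 36.65°, invalid

α = atan 0.3 = 16.70°;  2α = 33.40°
edge 4: e_4 = (+2.47, +0.97);  n_4 = (+0.3655, -0.9308)
edge 7: e_7 = (-1.95, +0.53);  n_7 = (+0.2623, +0.9650)
∠(n_4, n_7) = 143.35°
δ = |180° − 143.35°| = 36.65°
36.65° > 2α = 33.40°  →  invalid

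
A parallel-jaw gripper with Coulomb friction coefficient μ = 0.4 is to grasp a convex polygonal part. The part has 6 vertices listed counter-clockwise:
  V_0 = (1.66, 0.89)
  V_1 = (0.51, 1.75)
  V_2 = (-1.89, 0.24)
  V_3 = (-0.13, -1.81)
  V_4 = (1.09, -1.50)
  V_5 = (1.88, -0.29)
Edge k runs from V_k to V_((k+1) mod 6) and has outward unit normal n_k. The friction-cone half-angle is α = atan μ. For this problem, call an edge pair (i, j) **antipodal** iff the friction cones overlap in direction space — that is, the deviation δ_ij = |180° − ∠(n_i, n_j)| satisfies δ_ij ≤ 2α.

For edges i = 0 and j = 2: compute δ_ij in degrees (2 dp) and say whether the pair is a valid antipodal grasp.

α = atan 0.4 = 21.80°;  2α = 43.60°
edge 0: e_0 = (-1.15, +0.86);  n_0 = (+0.5989, +0.8008)
edge 2: e_2 = (+1.76, -2.05);  n_2 = (-0.7587, -0.6514)
∠(n_0, n_2) = 167.44°
δ = |180° − 167.44°| = 12.56°
12.56° ≤ 2α = 43.60°  →  valid

δ = 12.56°, valid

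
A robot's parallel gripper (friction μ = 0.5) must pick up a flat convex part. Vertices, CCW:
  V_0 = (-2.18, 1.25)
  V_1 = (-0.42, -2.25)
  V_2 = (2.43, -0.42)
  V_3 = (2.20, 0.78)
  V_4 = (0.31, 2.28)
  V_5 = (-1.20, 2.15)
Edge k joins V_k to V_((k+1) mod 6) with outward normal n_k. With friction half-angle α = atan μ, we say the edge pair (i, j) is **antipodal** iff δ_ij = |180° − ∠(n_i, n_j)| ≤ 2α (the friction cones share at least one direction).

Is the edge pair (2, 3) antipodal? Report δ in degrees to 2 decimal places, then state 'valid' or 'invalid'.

α = atan 0.5 = 26.57°;  2α = 53.13°
edge 2: e_2 = (-0.23, +1.20);  n_2 = (+0.9821, +0.1882)
edge 3: e_3 = (-1.89, +1.50);  n_3 = (+0.6217, +0.7833)
∠(n_2, n_3) = 40.71°
δ = |180° − 40.71°| = 139.29°
139.29° > 2α = 53.13°  →  invalid

δ = 139.29°, invalid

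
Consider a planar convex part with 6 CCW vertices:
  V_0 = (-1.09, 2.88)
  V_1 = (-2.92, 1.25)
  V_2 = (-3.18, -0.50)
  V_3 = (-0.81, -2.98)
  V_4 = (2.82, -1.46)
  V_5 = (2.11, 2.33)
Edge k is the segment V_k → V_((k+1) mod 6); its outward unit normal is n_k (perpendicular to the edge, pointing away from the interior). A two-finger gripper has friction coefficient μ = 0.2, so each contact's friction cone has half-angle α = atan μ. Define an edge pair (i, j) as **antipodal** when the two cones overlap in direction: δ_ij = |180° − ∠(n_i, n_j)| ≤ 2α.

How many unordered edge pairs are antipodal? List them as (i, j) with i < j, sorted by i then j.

count = 2; pairs: (0,3), (1,4)

α = atan 0.2 = 11.31°;  2α = 22.62°
n_0 = (-0.6651, +0.7467)
n_1 = (-0.9891, +0.1470)
n_2 = (-0.7230, -0.6909)
n_3 = (+0.3862, -0.9224)
n_4 = (+0.9829, +0.1841)
n_5 = (+0.1694, +0.9855)
  (0,1): δ = 140.14°  ·
  (0,2): δ = 87.99°  ·
  (0,3): δ = 18.97°  ✓
  (0,4): δ = 58.92°  ·
  (0,5): δ = 128.56°  ·
  (1,2): δ = 127.85°  ·
  (1,3): δ = 58.83°  ·
  (1,4): δ = 19.06°  ✓
  (1,5): δ = 88.70°  ·
  (2,3): δ = 110.98°  ·
  (2,4): δ = 33.09°  ·
  (2,5): δ = 36.55°  ·
  (3,4): δ = 102.11°  ·
  (3,5): δ = 32.47°  ·
  (4,5): δ = 110.36°  ·
antipodal pairs: 2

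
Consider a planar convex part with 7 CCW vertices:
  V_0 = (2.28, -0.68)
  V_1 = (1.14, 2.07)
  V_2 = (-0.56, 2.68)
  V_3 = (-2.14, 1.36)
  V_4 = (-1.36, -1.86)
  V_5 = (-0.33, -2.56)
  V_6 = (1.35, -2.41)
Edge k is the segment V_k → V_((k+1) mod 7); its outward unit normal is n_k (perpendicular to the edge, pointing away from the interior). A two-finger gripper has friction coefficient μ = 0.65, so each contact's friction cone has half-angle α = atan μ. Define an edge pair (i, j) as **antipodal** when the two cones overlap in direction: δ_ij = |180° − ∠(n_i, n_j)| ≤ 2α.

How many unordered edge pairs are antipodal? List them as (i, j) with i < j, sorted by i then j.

α = atan 0.65 = 33.02°;  2α = 66.05°
n_0 = (+0.9238, +0.3829)
n_1 = (+0.3377, +0.9412)
n_2 = (-0.6411, +0.7674)
n_3 = (-0.9719, -0.2354)
n_4 = (-0.5621, -0.8271)
n_5 = (+0.0889, -0.9960)
n_6 = (+0.8808, -0.4735)
  (0,1): δ = 132.26°  ·
  (0,2): δ = 72.64°  ·
  (0,3): δ = 8.90°  ✓
  (0,4): δ = 33.28°  ✓
  (0,5): δ = 72.59°  ·
  (0,6): δ = 129.22°  ·
  (1,2): δ = 120.38°  ·
  (1,3): δ = 56.64°  ✓
  (1,4): δ = 14.46°  ✓
  (1,5): δ = 24.84°  ✓
  (1,6): δ = 81.48°  ·
  (2,3): δ = 116.26°  ·
  (2,4): δ = 74.08°  ·
  (2,5): δ = 34.77°  ✓
  (2,6): δ = 21.86°  ✓
  (3,4): δ = 137.82°  ·
  (3,5): δ = 98.51°  ·
  (3,6): δ = 41.88°  ✓
  (4,5): δ = 140.70°  ·
  (4,6): δ = 84.06°  ·
  (5,6): δ = 123.36°  ·
antipodal pairs: 8

count = 8; pairs: (0,3), (0,4), (1,3), (1,4), (1,5), (2,5), (2,6), (3,6)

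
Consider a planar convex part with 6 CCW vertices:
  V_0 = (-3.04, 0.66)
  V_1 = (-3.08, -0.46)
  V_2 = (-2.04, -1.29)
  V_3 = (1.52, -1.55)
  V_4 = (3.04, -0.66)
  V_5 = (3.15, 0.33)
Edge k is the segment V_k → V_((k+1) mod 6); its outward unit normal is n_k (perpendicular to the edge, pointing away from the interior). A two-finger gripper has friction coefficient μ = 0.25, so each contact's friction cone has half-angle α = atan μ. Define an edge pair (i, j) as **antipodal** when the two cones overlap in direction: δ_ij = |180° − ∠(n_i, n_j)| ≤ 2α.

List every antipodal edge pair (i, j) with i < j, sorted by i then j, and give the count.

α = atan 0.25 = 14.04°;  2α = 28.07°
n_0 = (-0.9994, +0.0357)
n_1 = (-0.6238, -0.7816)
n_2 = (-0.0728, -0.9973)
n_3 = (+0.5053, -0.8630)
n_4 = (+0.9939, -0.1104)
n_5 = (+0.0532, +0.9986)
  (0,1): δ = 126.55°  ·
  (0,2): δ = 92.13°  ·
  (0,3): δ = 57.60°  ·
  (0,4): δ = 4.29°  ✓
  (0,5): δ = 88.99°  ·
  (1,2): δ = 145.58°  ·
  (1,3): δ = 111.06°  ·
  (1,4): δ = 57.75°  ·
  (1,5): δ = 35.54°  ·
  (2,3): δ = 145.47°  ·
  (2,4): δ = 92.16°  ·
  (2,5): δ = 1.13°  ✓
  (3,4): δ = 126.69°  ·
  (3,5): δ = 33.40°  ·
  (4,5): δ = 86.71°  ·
antipodal pairs: 2

count = 2; pairs: (0,4), (2,5)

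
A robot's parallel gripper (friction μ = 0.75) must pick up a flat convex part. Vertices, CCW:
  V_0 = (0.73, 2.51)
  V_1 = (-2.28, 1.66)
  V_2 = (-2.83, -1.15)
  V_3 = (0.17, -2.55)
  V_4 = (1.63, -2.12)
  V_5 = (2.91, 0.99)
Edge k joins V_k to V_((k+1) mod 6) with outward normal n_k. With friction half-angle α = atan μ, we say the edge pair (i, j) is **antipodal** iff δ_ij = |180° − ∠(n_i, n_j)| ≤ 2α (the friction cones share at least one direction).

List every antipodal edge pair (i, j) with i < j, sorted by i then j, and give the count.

count = 8; pairs: (0,2), (0,3), (0,4), (1,3), (1,4), (1,5), (2,5), (3,5)

α = atan 0.75 = 36.87°;  2α = 73.74°
n_0 = (-0.2718, +0.9624)
n_1 = (-0.9814, +0.1921)
n_2 = (-0.4229, -0.9062)
n_3 = (+0.2825, -0.9593)
n_4 = (+0.9247, -0.3806)
n_5 = (+0.5719, +0.8203)
  (0,1): δ = 116.84°  ·
  (0,2): δ = 40.79°  ✓
  (0,3): δ = 0.64°  ✓
  (0,4): δ = 51.86°  ✓
  (0,5): δ = 129.34°  ·
  (1,2): δ = 103.94°  ·
  (1,3): δ = 62.51°  ✓
  (1,4): δ = 11.30°  ✓
  (1,5): δ = 66.19°  ✓
  (2,3): δ = 138.57°  ·
  (2,4): δ = 87.35°  ·
  (2,5): δ = 9.87°  ✓
  (3,4): δ = 128.78°  ·
  (3,5): δ = 51.30°  ✓
  (4,5): δ = 102.52°  ·
antipodal pairs: 8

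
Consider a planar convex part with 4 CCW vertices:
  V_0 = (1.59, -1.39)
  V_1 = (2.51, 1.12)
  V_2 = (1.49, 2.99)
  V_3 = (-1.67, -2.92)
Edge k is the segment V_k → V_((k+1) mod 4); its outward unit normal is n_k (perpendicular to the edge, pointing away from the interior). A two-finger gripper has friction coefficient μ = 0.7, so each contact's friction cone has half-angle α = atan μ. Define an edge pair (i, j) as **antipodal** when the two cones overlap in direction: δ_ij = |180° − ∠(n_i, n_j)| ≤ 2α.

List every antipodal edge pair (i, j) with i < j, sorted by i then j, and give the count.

count = 3; pairs: (0,2), (1,2), (2,3)

α = atan 0.7 = 34.99°;  2α = 69.98°
n_0 = (+0.9389, -0.3441)
n_1 = (+0.8779, +0.4789)
n_2 = (-0.8819, +0.4715)
n_3 = (+0.4249, -0.9053)
  (0,1): δ = 131.26°  ·
  (0,2): δ = 8.00°  ✓
  (0,3): δ = 135.27°  ·
  (1,2): δ = 56.74°  ✓
  (1,3): δ = 86.53°  ·
  (2,3): δ = 36.73°  ✓
antipodal pairs: 3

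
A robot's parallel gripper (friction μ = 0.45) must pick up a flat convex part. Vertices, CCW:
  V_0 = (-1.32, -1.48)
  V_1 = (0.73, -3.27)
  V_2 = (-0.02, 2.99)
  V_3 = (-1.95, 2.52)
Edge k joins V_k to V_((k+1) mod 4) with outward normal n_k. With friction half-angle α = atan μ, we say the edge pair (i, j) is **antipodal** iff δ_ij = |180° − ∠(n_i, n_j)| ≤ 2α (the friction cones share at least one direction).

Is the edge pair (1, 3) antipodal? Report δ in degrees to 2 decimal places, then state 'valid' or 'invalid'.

δ = 2.12°, valid

α = atan 0.45 = 24.23°;  2α = 48.46°
edge 1: e_1 = (-0.75, +6.26);  n_1 = (+0.9929, +0.1190)
edge 3: e_3 = (+0.63, -4.00);  n_3 = (-0.9878, -0.1556)
∠(n_1, n_3) = 177.88°
δ = |180° − 177.88°| = 2.12°
2.12° ≤ 2α = 48.46°  →  valid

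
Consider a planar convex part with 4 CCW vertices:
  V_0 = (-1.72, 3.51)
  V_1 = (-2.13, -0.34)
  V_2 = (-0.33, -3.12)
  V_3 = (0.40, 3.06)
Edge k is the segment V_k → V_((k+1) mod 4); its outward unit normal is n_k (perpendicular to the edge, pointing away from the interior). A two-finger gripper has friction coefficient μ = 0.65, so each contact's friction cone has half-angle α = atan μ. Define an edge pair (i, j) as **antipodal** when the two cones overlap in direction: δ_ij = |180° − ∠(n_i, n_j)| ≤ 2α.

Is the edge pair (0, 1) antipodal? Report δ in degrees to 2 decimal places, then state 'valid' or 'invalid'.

α = atan 0.65 = 33.02°;  2α = 66.05°
edge 0: e_0 = (-0.41, -3.85);  n_0 = (-0.9944, +0.1059)
edge 1: e_1 = (+1.80, -2.78);  n_1 = (-0.8394, -0.5435)
∠(n_0, n_1) = 39.00°
δ = |180° − 39.00°| = 141.00°
141.00° > 2α = 66.05°  →  invalid

δ = 141.00°, invalid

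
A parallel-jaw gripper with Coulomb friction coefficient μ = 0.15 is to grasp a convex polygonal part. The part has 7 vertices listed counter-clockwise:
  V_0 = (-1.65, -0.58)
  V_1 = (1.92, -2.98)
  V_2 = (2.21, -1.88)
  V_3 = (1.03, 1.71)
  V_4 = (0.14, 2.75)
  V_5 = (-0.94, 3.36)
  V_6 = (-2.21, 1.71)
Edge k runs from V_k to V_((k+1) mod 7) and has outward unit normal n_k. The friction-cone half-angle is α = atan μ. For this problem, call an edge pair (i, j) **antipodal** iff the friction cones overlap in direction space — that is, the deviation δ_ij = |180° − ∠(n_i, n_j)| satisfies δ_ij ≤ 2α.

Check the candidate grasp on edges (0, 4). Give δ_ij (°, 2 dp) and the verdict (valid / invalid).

α = atan 0.15 = 8.53°;  2α = 17.06°
edge 0: e_0 = (+3.57, -2.40);  n_0 = (-0.5579, -0.8299)
edge 4: e_4 = (-1.08, +0.61);  n_4 = (+0.4918, +0.8707)
∠(n_0, n_4) = 175.55°
δ = |180° − 175.55°| = 4.45°
4.45° ≤ 2α = 17.06°  →  valid

δ = 4.45°, valid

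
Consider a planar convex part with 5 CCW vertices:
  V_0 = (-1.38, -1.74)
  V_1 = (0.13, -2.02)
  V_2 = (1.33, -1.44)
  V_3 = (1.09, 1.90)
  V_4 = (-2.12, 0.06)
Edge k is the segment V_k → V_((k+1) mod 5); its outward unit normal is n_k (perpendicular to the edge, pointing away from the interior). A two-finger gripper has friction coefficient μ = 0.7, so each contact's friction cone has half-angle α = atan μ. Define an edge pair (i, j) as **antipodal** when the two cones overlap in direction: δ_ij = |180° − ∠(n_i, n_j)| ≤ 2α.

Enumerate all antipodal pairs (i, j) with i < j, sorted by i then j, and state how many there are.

count = 4; pairs: (0,3), (1,3), (2,3), (2,4)

α = atan 0.7 = 34.99°;  2α = 69.98°
n_0 = (-0.1823, -0.9832)
n_1 = (+0.4352, -0.9003)
n_2 = (+0.9974, +0.0717)
n_3 = (-0.4973, +0.8676)
n_4 = (-0.9249, -0.3802)
  (0,1): δ = 143.70°  ·
  (0,2): δ = 75.38°  ·
  (0,3): δ = 40.33°  ✓
  (0,4): δ = 122.85°  ·
  (1,2): δ = 111.69°  ·
  (1,3): δ = 4.03°  ✓
  (1,4): δ = 86.55°  ·
  (2,3): δ = 64.29°  ✓
  (2,4): δ = 18.24°  ✓
  (3,4): δ = 97.47°  ·
antipodal pairs: 4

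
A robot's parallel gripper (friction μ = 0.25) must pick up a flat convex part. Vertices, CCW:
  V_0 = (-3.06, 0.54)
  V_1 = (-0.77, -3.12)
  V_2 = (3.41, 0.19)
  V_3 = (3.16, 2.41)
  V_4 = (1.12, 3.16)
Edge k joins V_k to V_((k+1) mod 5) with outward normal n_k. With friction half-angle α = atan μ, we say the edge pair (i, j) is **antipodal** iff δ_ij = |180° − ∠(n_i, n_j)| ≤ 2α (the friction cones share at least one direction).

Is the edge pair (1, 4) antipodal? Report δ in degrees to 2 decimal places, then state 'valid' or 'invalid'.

δ = 6.30°, valid

α = atan 0.25 = 14.04°;  2α = 28.07°
edge 1: e_1 = (+4.18, +3.31);  n_1 = (+0.6208, -0.7840)
edge 4: e_4 = (-4.18, -2.62);  n_4 = (-0.5311, +0.8473)
∠(n_1, n_4) = 173.70°
δ = |180° − 173.70°| = 6.30°
6.30° ≤ 2α = 28.07°  →  valid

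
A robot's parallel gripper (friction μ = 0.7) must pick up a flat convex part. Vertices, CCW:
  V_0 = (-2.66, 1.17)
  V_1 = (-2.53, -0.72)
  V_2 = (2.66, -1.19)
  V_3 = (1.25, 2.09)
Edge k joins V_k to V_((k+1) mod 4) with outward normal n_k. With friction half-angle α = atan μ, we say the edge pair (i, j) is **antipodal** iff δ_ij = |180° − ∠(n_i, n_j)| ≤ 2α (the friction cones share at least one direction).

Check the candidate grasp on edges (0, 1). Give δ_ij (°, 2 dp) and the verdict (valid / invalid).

α = atan 0.7 = 34.99°;  2α = 69.98°
edge 0: e_0 = (+0.13, -1.89);  n_0 = (-0.9976, -0.0686)
edge 1: e_1 = (+5.19, -0.47);  n_1 = (-0.0902, -0.9959)
∠(n_0, n_1) = 80.89°
δ = |180° − 80.89°| = 99.11°
99.11° > 2α = 69.98°  →  invalid

δ = 99.11°, invalid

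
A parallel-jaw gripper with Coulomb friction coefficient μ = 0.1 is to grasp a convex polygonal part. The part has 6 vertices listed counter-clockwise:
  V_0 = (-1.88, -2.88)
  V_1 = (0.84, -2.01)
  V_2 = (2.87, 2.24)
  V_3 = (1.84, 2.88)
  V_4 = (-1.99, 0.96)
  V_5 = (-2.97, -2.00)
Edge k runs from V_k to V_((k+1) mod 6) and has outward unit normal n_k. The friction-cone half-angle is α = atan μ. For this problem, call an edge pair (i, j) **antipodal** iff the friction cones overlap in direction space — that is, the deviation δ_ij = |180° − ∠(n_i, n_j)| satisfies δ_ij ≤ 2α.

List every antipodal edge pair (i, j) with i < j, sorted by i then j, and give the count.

count = 3; pairs: (0,3), (1,4), (2,5)

α = atan 0.1 = 5.71°;  2α = 11.42°
n_0 = (+0.3046, -0.9525)
n_1 = (+0.9023, -0.4310)
n_2 = (+0.5278, +0.8494)
n_3 = (-0.4481, +0.8940)
n_4 = (-0.9493, +0.3143)
n_5 = (-0.6282, -0.7781)
  (0,1): δ = 133.27°  ·
  (0,2): δ = 49.59°  ·
  (0,3): δ = 8.89°  ✓
  (0,4): δ = 53.94°  ·
  (0,5): δ = 123.35°  ·
  (1,2): δ = 96.32°  ·
  (1,3): δ = 37.84°  ·
  (1,4): δ = 7.21°  ✓
  (1,5): δ = 76.62°  ·
  (2,3): δ = 121.52°  ·
  (2,4): δ = 76.46°  ·
  (2,5): δ = 7.06°  ✓
  (3,4): δ = 134.94°  ·
  (3,5): δ = 65.54°  ·
  (4,5): δ = 110.60°  ·
antipodal pairs: 3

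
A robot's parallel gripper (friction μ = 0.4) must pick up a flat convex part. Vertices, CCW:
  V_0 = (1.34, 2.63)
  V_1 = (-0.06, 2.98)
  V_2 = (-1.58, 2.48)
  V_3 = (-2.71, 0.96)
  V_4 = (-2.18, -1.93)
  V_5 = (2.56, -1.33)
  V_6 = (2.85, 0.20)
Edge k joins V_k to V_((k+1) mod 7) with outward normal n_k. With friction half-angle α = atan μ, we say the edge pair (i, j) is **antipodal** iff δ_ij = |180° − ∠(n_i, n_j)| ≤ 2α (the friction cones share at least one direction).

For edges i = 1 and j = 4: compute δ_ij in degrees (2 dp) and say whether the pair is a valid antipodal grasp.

α = atan 0.4 = 21.80°;  2α = 43.60°
edge 1: e_1 = (-1.52, -0.50);  n_1 = (-0.3125, +0.9499)
edge 4: e_4 = (+4.74, +0.60);  n_4 = (+0.1256, -0.9921)
∠(n_1, n_4) = 169.01°
δ = |180° − 169.01°| = 10.99°
10.99° ≤ 2α = 43.60°  →  valid

δ = 10.99°, valid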